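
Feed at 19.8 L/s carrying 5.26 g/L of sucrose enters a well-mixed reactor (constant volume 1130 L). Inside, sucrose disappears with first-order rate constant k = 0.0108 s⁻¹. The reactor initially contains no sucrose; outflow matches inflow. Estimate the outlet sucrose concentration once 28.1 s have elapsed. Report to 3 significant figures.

Accumulation = in − out − consumed: V dC/dt = Q C_in − Q C − k V C.
dC/dt = (Q/V) C_in − (Q/V + k) C; effective rate a = Q/V + k = 0.017522 + 0.0108 = 0.028322 s⁻¹.
C_ss = Q C_in/(Q + kV) = 3.2542 g/L; C(t) = C_ss + (C₀ − C_ss) e^(−a t).
C(28.1) = 3.2542 + (-3.2542)·e^(−0.028322·28.1) = 3.2542 + (-3.2542)·0.45120 = 1.7859 g/L.

1.79 g/L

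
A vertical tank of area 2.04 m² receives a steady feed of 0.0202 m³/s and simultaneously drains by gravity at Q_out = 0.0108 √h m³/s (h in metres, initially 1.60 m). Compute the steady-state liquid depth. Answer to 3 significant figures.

Accumulation of liquid (constant cross-section A): A dh/dt = Q_in − 0.0108 √h. At steady state dh/dt = 0:
Q_in = 0.0108 √h_ss ⇒ √h_ss = 0.0202/0.0108 = 1.8704.
h_ss = 1.8704² = 3.4983 m. (Since h₀ = 1.60 m < h_ss, the level will rise toward this value.)

3.50 m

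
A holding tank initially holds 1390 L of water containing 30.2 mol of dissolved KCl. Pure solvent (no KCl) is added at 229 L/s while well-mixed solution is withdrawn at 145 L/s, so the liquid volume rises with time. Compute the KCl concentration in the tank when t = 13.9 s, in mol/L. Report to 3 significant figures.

Let m(t) be the amount of KCl. Volume: V(t) = V₀ + (Q_in − Q_out) t = 1390 + 84.000 t; V(13.9) = 2557.6 L.
Species balance (pure solvent in): dm/dt = −Q_out · m/V(t).
dm/m = −Q_out dt/(V₀ + 84.000 t); integrating gives ln(m/m₀) = −(Q_out/(Q_in−Q_out)) ln(V/V₀).
m = m₀ (V₀/V)^(Q_out/(Q_in−Q_out)) = 30.2 × (1390/2557.6)^(1.7262) = 10.541 mol.
C = m/V = 10.541/2557.6 = 0.0041214 mol/L.

0.00412 mol/L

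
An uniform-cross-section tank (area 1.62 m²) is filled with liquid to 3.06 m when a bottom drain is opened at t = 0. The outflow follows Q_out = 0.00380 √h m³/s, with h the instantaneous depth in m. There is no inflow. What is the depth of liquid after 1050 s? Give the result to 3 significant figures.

0.268 m

Unsteady balance on liquid volume: A dh/dt = −0.00380 √h.
This is separable: 2 d(√h)/dt = −0.00380/A, so √h = √h₀ − (0.00380/(2A)) t.
√h = √3.06 − 0.00380·1050/(2·1.62) = 1.7493 − 1.2315 = 0.51780.
h = 0.51780² = 0.26812 m.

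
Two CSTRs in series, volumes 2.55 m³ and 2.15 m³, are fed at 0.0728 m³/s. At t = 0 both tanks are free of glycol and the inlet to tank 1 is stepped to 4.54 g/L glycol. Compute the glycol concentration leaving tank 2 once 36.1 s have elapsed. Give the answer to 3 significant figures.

Each tank obeys Vᵢ dCᵢ/dt = Q(Cᵢ₋₁ − Cᵢ), so τᵢ = Vᵢ/Q.
τ₁ = 2.55/0.0728 = 35.027 s; τ₂ = 2.15/0.0728 = 29.533 s.
Tank 1: C₁ = C_in(1 − e^(−t/τ₁)). Tank 2 (τ₁ ≠ τ₂): C₂ = C_in[1 − (τ₁ e^(−t/τ₁) − τ₂ e^(−t/τ₂))/(τ₁ − τ₂)].
At t = 36.1: e^(−t/τ₁) = 0.35679, e^(−t/τ₂) = 0.29453.
C₂ = 4.54·[1 − (35.027·0.35679 − 29.533·0.29453)/(5.4945)] = 4.54·0.30861 = 1.4011 g/L.

1.40 g/L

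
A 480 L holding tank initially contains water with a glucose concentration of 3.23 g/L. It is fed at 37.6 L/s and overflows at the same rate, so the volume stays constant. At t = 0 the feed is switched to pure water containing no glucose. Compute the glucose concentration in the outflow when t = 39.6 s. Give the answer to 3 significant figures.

Mass balance on the solute (V constant): V dC/dt = Q(C_in − C).
Time constant τ = V/Q = 480/37.6 = 12.766 s.
C approaches C_in exponentially: C(t) = C_in + (C₀ − C_in) e^(−t/τ).
C(39.6) = 0 + (3.23 − 0)·e^(−39.6/12.766) = 0 + (3.2300)·0.044959 = 0.14522 g/L.

0.145 g/L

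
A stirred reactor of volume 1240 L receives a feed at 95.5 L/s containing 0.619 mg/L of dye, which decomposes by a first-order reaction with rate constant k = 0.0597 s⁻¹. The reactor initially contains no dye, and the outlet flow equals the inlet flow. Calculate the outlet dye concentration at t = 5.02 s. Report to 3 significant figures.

0.173 mg/L

Accumulation = in − out − consumed: V dC/dt = Q C_in − Q C − k V C.
dC/dt = (Q/V) C_in − (Q/V + k) C; effective rate a = Q/V + k = 0.077016 + 0.0597 = 0.13672 s⁻¹.
C_ss = Q C_in/(Q + kV) = 0.34870 mg/L; C(t) = C_ss + (C₀ − C_ss) e^(−a t).
C(5.02) = 0.34870 + (-0.34870)·e^(−0.13672·5.02) = 0.34870 + (-0.34870)·0.50343 = 0.17315 mg/L.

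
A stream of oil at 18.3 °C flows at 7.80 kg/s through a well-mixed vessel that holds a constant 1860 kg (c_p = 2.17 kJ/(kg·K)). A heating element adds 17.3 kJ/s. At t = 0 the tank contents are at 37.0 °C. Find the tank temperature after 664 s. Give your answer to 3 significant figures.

M c_p dT/dt = ṁ c_p (T_in − T) + Q̇.
τ = M/ṁ = 238.46 s; T_ss = T_in + Q̇/(ṁ c_p) = 18.3 + 17.3/(7.80·2.17) = 19.322 °C.
Solution: T(t) = T_ss + (T₀ − T_ss) e^(−t/τ).
T(664) = 19.322 + (17.678)·e^(−664/238.46) = 19.322 + (17.678)·0.061759 = 20.414 °C.

20.4 °C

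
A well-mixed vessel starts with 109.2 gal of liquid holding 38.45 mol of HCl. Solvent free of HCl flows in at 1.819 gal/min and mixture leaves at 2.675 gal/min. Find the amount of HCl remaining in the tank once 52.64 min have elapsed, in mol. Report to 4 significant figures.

7.290 mol

Total volume: dV/dt = Q_in − Q_out = -0.856000 gal/min, so V(t) = 109.2 − 0.856000 t and V(52.64) = 64.1402 gal.
Solute balance: dm/dt = 0 − Q_out C = −Q_out m/V(t).
Separate: dm/m = −Q_out dt/V(t) ⇒ ln(m/m₀) = −(Q_out/(Q_in−Q_out)) ln(V/V₀).
m = m₀ (V₀/V)^(Q_out/(Q_in−Q_out)) = 38.45 × (109.2/64.1402)^(-3.12500) = 7.29007 mol.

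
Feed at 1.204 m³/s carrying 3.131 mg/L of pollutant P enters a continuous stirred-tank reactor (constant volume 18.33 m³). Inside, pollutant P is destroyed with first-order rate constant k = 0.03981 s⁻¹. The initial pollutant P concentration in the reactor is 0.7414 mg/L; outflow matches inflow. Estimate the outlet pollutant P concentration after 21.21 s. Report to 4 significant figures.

1.821 mg/L

Species balance: V dC/dt = Q C_in − Q C − k V C.
This is linear with rate a = Q/V + k = 0.105495 s⁻¹.
C_ss = Q C_in/(Q + kV) = 1.94947 mg/L; C(t) = C_ss + (C₀ − C_ss) e^(−a t).
C(21.21) = 1.94947 + (-1.20807)·e^(−0.105495·21.21) = 1.94947 + (-1.20807)·0.106721 = 1.82054 mg/L.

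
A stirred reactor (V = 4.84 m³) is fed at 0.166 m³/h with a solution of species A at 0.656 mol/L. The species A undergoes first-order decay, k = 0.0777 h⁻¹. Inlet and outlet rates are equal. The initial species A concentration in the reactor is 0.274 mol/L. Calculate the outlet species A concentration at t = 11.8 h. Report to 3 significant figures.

0.220 mol/L

Accumulation = in − out − consumed: V dC/dt = Q C_in − Q C − k V C.
This is linear with rate a = Q/V + k = 0.11200 h⁻¹.
C_ss = Q C_in/(Q + kV) = 0.20089 mol/L; C(t) = C_ss + (C₀ − C_ss) e^(−a t).
C(11.8) = 0.20089 + (0.073110)·e^(−0.11200·11.8) = 0.20089 + (0.073110)·0.26672 = 0.22039 mol/L.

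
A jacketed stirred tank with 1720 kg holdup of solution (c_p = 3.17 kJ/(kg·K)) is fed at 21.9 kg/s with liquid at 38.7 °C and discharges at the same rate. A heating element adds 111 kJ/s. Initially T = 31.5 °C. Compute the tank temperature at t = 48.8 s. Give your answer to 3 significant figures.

Unsteady energy balance on the tank contents: M c_p dT/dt = ṁ c_p (T_in − T) + 111.
Rearrange: dT/dt = (T_ss − T)/τ with τ = M/ṁ = 78.539 s and T_ss = T_in + Q̇/(ṁ c_p) = 40.299 °C.
This is linear first-order; T(t) = T_ss + (T₀ − T_ss) e^(−t/τ).
T(48.8) = 40.299 + (-8.7989)·e^(−48.8/78.539) = 40.299 + (-8.7989)·0.53722 = 35.572 °C.

35.6 °C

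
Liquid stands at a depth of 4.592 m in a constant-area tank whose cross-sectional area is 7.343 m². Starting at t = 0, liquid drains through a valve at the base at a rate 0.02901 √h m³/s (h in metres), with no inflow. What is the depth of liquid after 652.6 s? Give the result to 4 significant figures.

0.7289 m

A dh/dt = −Q_out = −0.02901 √h.
∫ h^(−1/2) dh = −(0.02901/A) ∫ dt, giving 2√h = 2√h₀ − (0.02901/A) t.
√h = √4.592 − 0.02901·652.6/(2·7.343) = 2.14290 − 1.28911 = 0.853781.
h = 0.853781² = 0.728943 m.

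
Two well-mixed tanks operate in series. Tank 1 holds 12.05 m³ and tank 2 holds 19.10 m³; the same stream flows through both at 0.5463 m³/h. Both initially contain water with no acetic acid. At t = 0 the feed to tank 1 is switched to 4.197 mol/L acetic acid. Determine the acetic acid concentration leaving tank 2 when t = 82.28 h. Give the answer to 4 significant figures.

Each tank obeys Vᵢ dCᵢ/dt = Q(Cᵢ₋₁ − Cᵢ), so τᵢ = Vᵢ/Q.
τ₁ = 12.05/0.5463 = 22.0575 h; τ₂ = 19.10/0.5463 = 34.9625 h.
Solving the cascade with C₁(0)=C₂(0)=0 gives C₂(t) = C_in[1 − (τ₁ e^(−t/τ₁) − τ₂ e^(−t/τ₂))/(τ₁ − τ₂)].
At t = 82.28: e^(−t/τ₁) = 0.0239867, e^(−t/τ₂) = 0.0950473.
C₂ = 4.197·[1 − (22.0575·0.0239867 − 34.9625·0.0950473)/(-12.9050)] = 4.197·0.783494 = 3.28833 mol/L.

3.288 mol/L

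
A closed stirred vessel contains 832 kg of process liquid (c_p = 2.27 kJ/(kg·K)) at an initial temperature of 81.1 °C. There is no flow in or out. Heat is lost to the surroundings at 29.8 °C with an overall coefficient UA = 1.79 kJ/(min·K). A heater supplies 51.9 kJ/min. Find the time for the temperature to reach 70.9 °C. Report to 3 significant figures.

Heat balance on the well-mixed liquid: M c_p dT/dt = −UA(T − T_amb) + Q̇.
τ = M c_p/UA = 1055.1 min; T_ss = T_amb + Q̇/UA = 29.8 + 51.9/1.79 = 58.794 °C.
T(t) = T_ss + (T₀ − T_ss)e^(−t/τ); set T = 70.9:
t = −τ ln[(T − T_ss)/(T₀ − T_ss)] = −1055.1 · ln(0.54272) = 644.85 min.

645 min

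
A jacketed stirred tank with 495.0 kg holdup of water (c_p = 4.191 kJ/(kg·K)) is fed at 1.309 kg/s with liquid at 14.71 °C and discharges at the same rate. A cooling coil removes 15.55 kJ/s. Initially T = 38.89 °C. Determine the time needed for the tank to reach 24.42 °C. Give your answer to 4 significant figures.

290.1 s

M c_p dT/dt = ṁ c_p (T_in − T) − Q̇.
τ = M/ṁ = 378.151 s; T_ss = T_in − Q̇/(ṁ c_p) = 11.8755 °C.
T(t) = T_ss + (T₀ − T_ss) e^(−t/τ). Set T = 24.42:
e^(−t/τ) = (24.42 − 11.8755)/(38.89 − 11.8755) = 0.464361
t = −378.151 · ln(0.464361) = 290.077 s.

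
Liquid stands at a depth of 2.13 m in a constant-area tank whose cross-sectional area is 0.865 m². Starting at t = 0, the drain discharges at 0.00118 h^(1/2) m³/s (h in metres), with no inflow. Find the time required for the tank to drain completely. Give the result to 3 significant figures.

2140 s

With no inflow, A dh/dt = −0.00118 √h.
∫ h^(−1/2) dh = −(0.00118/A) ∫ dt, giving 2√h = 2√h₀ − (0.00118/A) t.
Set h = 0: 2√h₀ = (0.00118/A) t_empty ⇒ t_empty = 2A√h₀/0.00118.
t_empty = 2·0.865·√2.13/0.00118 = 1.7300·1.4595/0.00118 = 2139.7 s.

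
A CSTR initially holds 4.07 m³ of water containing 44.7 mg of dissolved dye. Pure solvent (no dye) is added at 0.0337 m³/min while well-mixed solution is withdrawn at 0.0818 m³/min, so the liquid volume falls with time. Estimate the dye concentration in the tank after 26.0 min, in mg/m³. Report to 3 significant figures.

Total volume: dV/dt = Q_in − Q_out = -0.048100 m³/min, so V(t) = 4.07 − 0.048100 t and V(26.0) = 2.8194 m³.
Species balance (pure solvent in): dm/dt = −Q_out · m/V(t).
Separate: dm/m = −Q_out dt/V(t) ⇒ ln(m/m₀) = −(Q_out/(Q_in−Q_out)) ln(V/V₀).
m = m₀ (V₀/V)^(Q_out/(Q_in−Q_out)) = 44.7 × (4.07/2.8194)^(-1.7006) = 23.942 mg.
C = m/V = 23.942/2.8194 = 8.4919 mg/m³.

8.49 mg/m³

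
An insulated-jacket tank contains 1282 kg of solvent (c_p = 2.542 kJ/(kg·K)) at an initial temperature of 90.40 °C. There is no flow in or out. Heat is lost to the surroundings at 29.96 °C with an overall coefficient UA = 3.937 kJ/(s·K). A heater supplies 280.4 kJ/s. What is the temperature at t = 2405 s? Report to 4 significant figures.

100.6 °C

Lumped-capacitance energy balance: M c_p dT/dt = UA(T_amb − T) + Q̇.
dT/dt = (T_ss − T)/τ with T_ss = T_amb + Q̇/UA = 29.96 + 280.4/3.937 = 101.182 °C, τ = M c_p/UA = 1282·2.542/3.937 = 827.748 s.
This is linear first-order; T(t) = T_ss + (T₀ − T_ss) e^(−t/τ).
T(2405) = 101.182 + (-10.7817)·0.0547229 = 100.592 °C.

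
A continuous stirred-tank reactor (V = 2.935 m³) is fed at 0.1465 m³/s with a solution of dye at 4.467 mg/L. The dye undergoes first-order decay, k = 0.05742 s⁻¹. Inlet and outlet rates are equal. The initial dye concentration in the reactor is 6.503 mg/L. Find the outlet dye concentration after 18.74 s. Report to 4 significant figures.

2.669 mg/L

V dC/dt = Q(C_in − C) − k V C.
This is linear with rate a = Q/V + k = 0.107335 s⁻¹.
C_ss = Q C_in/(Q + kV) = 2.07733 mg/L; C(t) = C_ss + (C₀ − C_ss) e^(−a t).
C(18.74) = 2.07733 + (4.42567)·e^(−0.107335·18.74) = 2.07733 + (4.42567)·0.133794 = 2.66946 mg/L.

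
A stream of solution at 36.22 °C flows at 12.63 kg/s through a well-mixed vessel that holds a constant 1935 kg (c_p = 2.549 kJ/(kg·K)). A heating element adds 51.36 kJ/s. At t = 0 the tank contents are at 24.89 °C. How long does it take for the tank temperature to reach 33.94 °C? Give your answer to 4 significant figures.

184.5 s

First-law balance (no shaft work): M c_p dT/dt = ṁ c_p (T_in − T) + 51.36.
τ = M/ṁ = 153.207 s; T_ss = T_in + Q̇/(ṁ c_p) = 37.8153 °C.
T(t) = T_ss + (T₀ − T_ss) e^(−t/τ). Set T = 33.94:
e^(−t/τ) = (33.94 − 37.8153)/(24.89 − 37.8153) = 0.299825
t = −153.207 · ln(0.299825) = 184.546 s.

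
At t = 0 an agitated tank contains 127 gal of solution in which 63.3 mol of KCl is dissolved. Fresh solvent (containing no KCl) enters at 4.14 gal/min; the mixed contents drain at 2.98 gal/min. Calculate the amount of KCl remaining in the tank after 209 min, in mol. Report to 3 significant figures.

Let m(t) be the amount of KCl. Volume: V(t) = V₀ + (Q_in − Q_out) t = 127 + 1.1600 t; V(209) = 369.44 gal.
Species balance (pure solvent in): dm/dt = −Q_out · m/V(t).
Separate: dm/m = −Q_out dt/V(t) ⇒ ln(m/m₀) = −(Q_out/(Q_in−Q_out)) ln(V/V₀).
m = m₀ (V₀/V)^(Q_out/(Q_in−Q_out)) = 63.3 × (127/369.44)^(2.5690) = 4.0745 mol.

4.07 mol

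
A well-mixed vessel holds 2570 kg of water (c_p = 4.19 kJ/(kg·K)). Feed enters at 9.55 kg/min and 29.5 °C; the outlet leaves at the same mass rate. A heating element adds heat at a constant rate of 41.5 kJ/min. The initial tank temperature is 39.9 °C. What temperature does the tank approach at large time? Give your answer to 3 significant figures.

30.5 °C

M c_p dT/dt = ṁ c_p (T_in − T) + Q̇.
At steady state dT/dt = 0 ⇒ T_ss = T_in + Q̇/(ṁ c_p) = 29.5 + 41.5/(9.55·4.19) = 30.537 °C.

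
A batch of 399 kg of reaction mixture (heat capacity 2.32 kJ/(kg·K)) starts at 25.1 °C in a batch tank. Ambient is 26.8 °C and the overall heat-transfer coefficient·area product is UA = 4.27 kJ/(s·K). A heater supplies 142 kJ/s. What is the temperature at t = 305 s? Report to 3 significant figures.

51.5 °C

First-law balance (no shaft work): M c_p dT/dt = −UA(T − T_amb) + Q̇.
dT/dt = (T_ss − T)/τ with T_ss = T_amb + Q̇/UA = 26.8 + 142/4.27 = 60.055 °C, τ = M c_p/UA = 399·2.32/4.27 = 216.79 s.
Solution: T(t) = T_ss + (T₀ − T_ss) e^(−t/τ).
T(305) = 60.055 + (-34.955)·0.24490 = 51.495 °C.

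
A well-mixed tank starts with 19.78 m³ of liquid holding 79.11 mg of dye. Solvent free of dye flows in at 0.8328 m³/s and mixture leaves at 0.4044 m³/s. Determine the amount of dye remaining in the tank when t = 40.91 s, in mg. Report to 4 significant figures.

43.46 mg

Let m(t) be the amount of dye. Volume: V(t) = V₀ + (Q_in − Q_out) t = 19.78 + 0.428400 t; V(40.91) = 37.3058 m³.
Species balance (pure solvent in): dm/dt = −Q_out · m/V(t).
Separate: dm/m = −Q_out dt/V(t) ⇒ ln(m/m₀) = −(Q_out/(Q_in−Q_out)) ln(V/V₀).
m = m₀ (V₀/V)^(Q_out/(Q_in−Q_out)) = 79.11 × (19.78/37.3058)^(0.943978) = 43.4628 mg.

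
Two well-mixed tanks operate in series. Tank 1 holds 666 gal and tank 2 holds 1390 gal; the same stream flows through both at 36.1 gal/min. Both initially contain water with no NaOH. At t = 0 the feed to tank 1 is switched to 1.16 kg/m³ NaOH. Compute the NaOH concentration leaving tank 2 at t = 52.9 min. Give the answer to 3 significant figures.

0.657 kg/m³

Each tank obeys Vᵢ dCᵢ/dt = Q(Cᵢ₋₁ − Cᵢ), so τᵢ = Vᵢ/Q.
τ₁ = 666/36.1 = 18.449 min; τ₂ = 1390/36.1 = 38.504 min.
Tank 1: C₁ = C_in(1 − e^(−t/τ₁)). Tank 2 (τ₁ ≠ τ₂): C₂ = C_in[1 − (τ₁ e^(−t/τ₁) − τ₂ e^(−t/τ₂))/(τ₁ − τ₂)].
At t = 52.9: e^(−t/τ₁) = 0.056846, e^(−t/τ₂) = 0.25312.
C₂ = 1.16·[1 − (18.449·0.056846 − 38.504·0.25312)/(-20.055)] = 1.16·0.56632 = 0.65693 kg/m³.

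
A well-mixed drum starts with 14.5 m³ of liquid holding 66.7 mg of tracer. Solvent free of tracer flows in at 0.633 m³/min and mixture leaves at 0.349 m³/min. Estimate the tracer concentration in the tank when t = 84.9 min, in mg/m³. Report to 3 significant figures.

Let m(t) be the amount of tracer. Volume: V(t) = V₀ + (Q_in − Q_out) t = 14.5 + 0.28400 t; V(84.9) = 38.612 m³.
No tracer enters, so dm/dt = −Q_out · (m/V).
Separate: dm/m = −Q_out dt/V(t) ⇒ ln(m/m₀) = −(Q_out/(Q_in−Q_out)) ln(V/V₀).
m = m₀ (V₀/V)^(Q_out/(Q_in−Q_out)) = 66.7 × (14.5/38.612)^(1.2289) = 20.018 mg.
C = m/V = 20.018/38.612 = 0.51845 mg/m³.

0.518 mg/m³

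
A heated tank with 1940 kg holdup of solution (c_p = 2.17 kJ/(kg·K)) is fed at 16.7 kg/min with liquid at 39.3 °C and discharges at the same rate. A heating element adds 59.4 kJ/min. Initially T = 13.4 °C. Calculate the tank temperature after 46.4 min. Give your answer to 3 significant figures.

22.5 °C

M c_p dT/dt = ṁ c_p (T_in − T) + Q̇.
Rearrange: dT/dt = (T_ss − T)/τ with τ = M/ṁ = 116.17 min and T_ss = T_in + Q̇/(ṁ c_p) = 40.939 °C.
Solution: T(t) = T_ss + (T₀ − T_ss) e^(−t/τ).
T(46.4) = 40.939 + (-27.539)·e^(−46.4/116.17) = 40.939 + (-27.539)·0.67071 = 22.468 °C.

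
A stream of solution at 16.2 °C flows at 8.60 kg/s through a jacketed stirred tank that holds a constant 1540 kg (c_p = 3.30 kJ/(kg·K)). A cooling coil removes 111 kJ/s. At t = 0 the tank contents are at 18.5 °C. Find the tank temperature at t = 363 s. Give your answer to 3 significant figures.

13.1 °C

Energy balance: M c_p dT/dt = ṁ c_p (T_in − T) − 111.
τ = M/ṁ = 179.07 s; T_ss = T_in − Q̇/(ṁ c_p) = 16.2 − 111/(8.60·3.30) = 12.289 °C.
Solution: T(t) = T_ss + (T₀ − T_ss) e^(−t/τ).
T(363) = 12.289 + (6.2112)·e^(−363/179.07) = 12.289 + (6.2112)·0.13171 = 13.107 °C.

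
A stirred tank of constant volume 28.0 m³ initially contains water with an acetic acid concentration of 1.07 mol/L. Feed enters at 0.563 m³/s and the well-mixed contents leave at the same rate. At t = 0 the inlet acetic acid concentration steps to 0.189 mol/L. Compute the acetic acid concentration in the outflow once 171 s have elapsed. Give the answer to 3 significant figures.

Transient balance on the dissolved component: V dC/dt = Q(C_in − C).
Time constant τ = V/Q = 28.0/0.563 = 49.734 s.
C approaches C_in exponentially: C(t) = C_in + (C₀ − C_in) e^(−t/τ).
C(171) = 0.189 + (1.07 − 0.189)·e^(−171/49.734) = 0.189 + (0.88100)·0.032119 = 0.21730 mol/L.

0.217 mol/L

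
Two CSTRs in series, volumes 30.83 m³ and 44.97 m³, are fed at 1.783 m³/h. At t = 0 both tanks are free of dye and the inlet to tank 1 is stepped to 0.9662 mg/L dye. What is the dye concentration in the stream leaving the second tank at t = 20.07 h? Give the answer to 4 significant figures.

0.2395 mg/L

Each tank obeys Vᵢ dCᵢ/dt = Q(Cᵢ₋₁ − Cᵢ), so τᵢ = Vᵢ/Q.
τ₁ = 30.83/1.783 = 17.2911 h; τ₂ = 44.97/1.783 = 25.2215 h.
Tank 1: C₁ = C_in(1 − e^(−t/τ₁)). Tank 2 (τ₁ ≠ τ₂): C₂ = C_in[1 − (τ₁ e^(−t/τ₁) − τ₂ e^(−t/τ₂))/(τ₁ − τ₂)].
At t = 20.07: e^(−t/τ₁) = 0.313262, e^(−t/τ₂) = 0.451243.
C₂ = 0.9662·[1 − (17.2911·0.313262 − 25.2215·0.451243)/(-7.93045)] = 0.9662·0.247911 = 0.239532 mg/L.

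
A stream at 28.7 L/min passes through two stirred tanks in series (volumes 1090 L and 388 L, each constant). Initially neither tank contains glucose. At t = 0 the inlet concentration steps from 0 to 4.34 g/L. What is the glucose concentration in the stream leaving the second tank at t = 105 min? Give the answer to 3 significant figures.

Each tank obeys Vᵢ dCᵢ/dt = Q(Cᵢ₋₁ − Cᵢ), so τᵢ = Vᵢ/Q.
τ₁ = 1090/28.7 = 37.979 min; τ₂ = 388/28.7 = 13.519 min.
Tank 1: C₁ = C_in(1 − e^(−t/τ₁)). Tank 2 (τ₁ ≠ τ₂): C₂ = C_in[1 − (τ₁ e^(−t/τ₁) − τ₂ e^(−t/τ₂))/(τ₁ − τ₂)].
At t = 105: e^(−t/τ₁) = 0.062996, e^(−t/τ₂) = 0.00042359.
C₂ = 4.34·[1 − (37.979·0.062996 − 13.519·0.00042359)/(24.460)] = 4.34·0.90242 = 3.9165 g/L.

3.92 g/L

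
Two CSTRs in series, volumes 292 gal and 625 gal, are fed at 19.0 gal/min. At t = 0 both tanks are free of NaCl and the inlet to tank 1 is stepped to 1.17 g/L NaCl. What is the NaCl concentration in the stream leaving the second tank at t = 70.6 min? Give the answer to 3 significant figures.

0.924 g/L

Species balance on tank i: dCᵢ/dt = (Cᵢ₋₁ − Cᵢ)/τᵢ with τᵢ = Vᵢ/Q.
τ₁ = 292/19.0 = 15.368 min; τ₂ = 625/19.0 = 32.895 min.
Solving the cascade with C₁(0)=C₂(0)=0 gives C₂(t) = C_in[1 − (τ₁ e^(−t/τ₁) − τ₂ e^(−t/τ₂))/(τ₁ − τ₂)].
At t = 70.6: e^(−t/τ₁) = 0.010114, e^(−t/τ₂) = 0.11692.
C₂ = 1.17·[1 − (15.368·0.010114 − 32.895·0.11692)/(-17.526)] = 1.17·0.78942 = 0.92362 g/L.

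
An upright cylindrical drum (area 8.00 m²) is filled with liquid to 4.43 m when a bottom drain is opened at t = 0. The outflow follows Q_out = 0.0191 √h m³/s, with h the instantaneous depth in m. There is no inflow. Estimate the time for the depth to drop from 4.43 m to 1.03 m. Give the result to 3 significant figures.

A dh/dt = −Q_out = −0.0191 √h.
∫ h^(−1/2) dh = −(0.0191/A) ∫ dt, giving 2√h = 2√h₀ − (0.0191/A) t.
t = 2A(√h₀ − √h)/0.0191 = 2·8.00·(√4.43 − √1.03)/0.0191
  = 16.000 × (2.1048 − 1.0149) / 0.0191 = 912.98 s.

913 s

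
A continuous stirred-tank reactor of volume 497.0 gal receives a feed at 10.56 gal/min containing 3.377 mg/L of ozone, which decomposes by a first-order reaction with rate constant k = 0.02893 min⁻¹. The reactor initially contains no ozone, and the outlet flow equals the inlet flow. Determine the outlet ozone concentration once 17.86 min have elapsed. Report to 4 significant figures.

Species balance: V dC/dt = Q C_in − Q C − k V C.
This is linear with rate a = Q/V + k = 0.0501775 min⁻¹.
C_ss = Q C_in/(Q + kV) = 1.42998 mg/L; C(t) = C_ss + (C₀ − C_ss) e^(−a t).
C(17.86) = 1.42998 + (-1.42998)·e^(−0.0501775·17.86) = 1.42998 + (-1.42998)·0.408130 = 0.846362 mg/L.

0.8464 mg/L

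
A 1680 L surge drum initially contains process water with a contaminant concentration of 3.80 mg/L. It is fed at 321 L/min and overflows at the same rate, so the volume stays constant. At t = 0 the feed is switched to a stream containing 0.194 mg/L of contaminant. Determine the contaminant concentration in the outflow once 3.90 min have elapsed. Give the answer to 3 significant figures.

Species balance on the tank: V dC/dt = Q(C_in − C).
Rewrite as dC/dt + C/τ = C_in/τ, τ = V/Q = 5.2336 min.
Solution: C(t) = C_in + (C₀ − C_in) e^(−t/τ).
C(3.90) = 0.194 + (3.80 − 0.194)·e^(−3.90/5.2336) = 0.194 + (3.6060)·0.47465 = 1.9056 mg/L.

1.91 mg/L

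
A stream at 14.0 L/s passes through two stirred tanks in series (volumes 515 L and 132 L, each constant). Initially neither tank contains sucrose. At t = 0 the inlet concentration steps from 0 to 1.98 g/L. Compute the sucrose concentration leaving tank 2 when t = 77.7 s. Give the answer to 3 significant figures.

1.66 g/L

Each tank obeys Vᵢ dCᵢ/dt = Q(Cᵢ₋₁ − Cᵢ), so τᵢ = Vᵢ/Q.
τ₁ = 515/14.0 = 36.786 s; τ₂ = 132/14.0 = 9.4286 s.
Solving the cascade with C₁(0)=C₂(0)=0 gives C₂(t) = C_in[1 − (τ₁ e^(−t/τ₁) − τ₂ e^(−t/τ₂))/(τ₁ − τ₂)].
At t = 77.7: e^(−t/τ₁) = 0.12097, e^(−t/τ₂) = 0.00026364.
C₂ = 1.98·[1 − (36.786·0.12097 − 9.4286·0.00026364)/(27.357)] = 1.98·0.83743 = 1.6581 g/L.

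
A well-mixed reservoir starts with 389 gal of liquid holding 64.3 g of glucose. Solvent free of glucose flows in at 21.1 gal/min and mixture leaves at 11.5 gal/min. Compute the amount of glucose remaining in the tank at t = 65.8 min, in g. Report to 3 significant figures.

20.2 g

Let m(t) be the amount of glucose. Volume: V(t) = V₀ + (Q_in − Q_out) t = 389 + 9.6000 t; V(65.8) = 1020.7 gal.
Species balance (pure solvent in): dm/dt = −Q_out · m/V(t).
Separate: dm/m = −Q_out dt/V(t) ⇒ ln(m/m₀) = −(Q_out/(Q_in−Q_out)) ln(V/V₀).
m = m₀ (V₀/V)^(Q_out/(Q_in−Q_out)) = 64.3 × (389/1020.7)^(1.1979) = 20.247 g.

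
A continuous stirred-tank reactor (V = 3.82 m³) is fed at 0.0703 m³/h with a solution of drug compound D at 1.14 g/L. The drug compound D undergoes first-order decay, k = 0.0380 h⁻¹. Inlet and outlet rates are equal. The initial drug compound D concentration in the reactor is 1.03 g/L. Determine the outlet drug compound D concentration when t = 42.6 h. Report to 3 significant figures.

0.431 g/L

Species balance: V dC/dt = Q C_in − Q C − k V C.
This is linear with rate a = Q/V + k = 0.056403 h⁻¹.
C_ss = Q C_in/(Q + kV) = 0.37196 g/L; C(t) = C_ss + (C₀ − C_ss) e^(−a t).
C(42.6) = 0.37196 + (0.65804)·e^(−0.056403·42.6) = 0.37196 + (0.65804)·0.090467 = 0.43149 g/L.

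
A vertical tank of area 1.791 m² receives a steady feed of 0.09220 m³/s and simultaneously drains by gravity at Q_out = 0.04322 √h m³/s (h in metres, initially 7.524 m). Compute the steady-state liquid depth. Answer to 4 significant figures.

4.551 m

Unsteady balance on liquid volume: A dh/dt = Q_in − 0.04322 √h. At steady state dh/dt = 0:
Q_in = 0.04322 √h_ss ⇒ √h_ss = 0.09220/0.04322 = 2.13327.
h_ss = 2.13327² = 4.55085 m. (Since h₀ = 7.524 m > h_ss, the level will fall toward this value.)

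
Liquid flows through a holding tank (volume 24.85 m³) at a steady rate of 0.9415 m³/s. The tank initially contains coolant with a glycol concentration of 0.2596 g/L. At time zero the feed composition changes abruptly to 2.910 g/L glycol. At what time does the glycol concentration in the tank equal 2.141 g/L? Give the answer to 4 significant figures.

32.66 s

Species balance: V dC/dt = Q(C_in − C) ⇒ τ = V/Q = 26.3941 s.
C(t) = C_in + (C₀ − C_in) e^(−t/τ). Set C = 2.141 and solve for t:
e^(−t/τ) = (C − C_in)/(C₀ − C_in) = (2.141 − 2.910)/(0.2596 − 2.910) = 0.290145
t = −τ ln(…) = 26.3941 × 1.23737 = 32.6593 s.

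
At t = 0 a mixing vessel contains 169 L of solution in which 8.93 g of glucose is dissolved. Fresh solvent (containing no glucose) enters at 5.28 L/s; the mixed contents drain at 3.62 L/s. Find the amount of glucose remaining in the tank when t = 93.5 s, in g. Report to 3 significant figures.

2.16 g

Let m(t) be the amount of glucose. Volume: V(t) = V₀ + (Q_in − Q_out) t = 169 + 1.6600 t; V(93.5) = 324.21 L.
Species balance (pure solvent in): dm/dt = −Q_out · m/V(t).
dm/m = −Q_out dt/(V₀ + 1.6600 t); integrating gives ln(m/m₀) = −(Q_out/(Q_in−Q_out)) ln(V/V₀).
m = m₀ (V₀/V)^(Q_out/(Q_in−Q_out)) = 8.93 × (169/324.21)^(2.1807) = 2.1569 g.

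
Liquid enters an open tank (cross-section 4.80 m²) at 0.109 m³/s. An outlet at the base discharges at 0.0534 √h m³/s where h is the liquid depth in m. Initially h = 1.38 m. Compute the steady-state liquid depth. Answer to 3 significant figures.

A dh/dt = Q_in − 0.0534 √h. Steady state requires inflow = outflow:
Q_in = 0.0534 √h_ss ⇒ √h_ss = 0.109/0.0534 = 2.0412.
h_ss = 2.0412² = 4.1665 m. (Since h₀ = 1.38 m < h_ss, the level will rise toward this value.)

4.17 m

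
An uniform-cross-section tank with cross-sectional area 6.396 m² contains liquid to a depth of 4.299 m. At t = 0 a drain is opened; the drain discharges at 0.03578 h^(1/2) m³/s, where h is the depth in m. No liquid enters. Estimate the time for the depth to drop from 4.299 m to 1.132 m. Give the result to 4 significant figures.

With no inflow, A dh/dt = −0.03578 √h.
This is separable: 2 d(√h)/dt = −0.03578/A, so √h = √h₀ − (0.03578/(2A)) t.
t = 2A(√h₀ − √h)/0.03578 = 2·6.396·(√4.299 − √1.132)/0.03578
  = 12.7920 × (2.07340 − 1.06395) / 0.03578 = 360.896 s.

360.9 s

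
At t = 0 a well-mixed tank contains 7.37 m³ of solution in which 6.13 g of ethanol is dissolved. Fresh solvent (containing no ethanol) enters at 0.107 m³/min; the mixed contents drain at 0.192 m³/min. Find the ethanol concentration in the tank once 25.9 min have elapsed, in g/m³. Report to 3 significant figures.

Let m(t) be the amount of ethanol. Volume: V(t) = V₀ + (Q_in − Q_out) t = 7.37 − 0.085000 t; V(25.9) = 5.1685 m³.
No ethanol enters, so dm/dt = −Q_out · (m/V).
dm/m = −Q_out dt/(V₀ − 0.085000 t); integrating gives ln(m/m₀) = −(Q_out/(Q_in−Q_out)) ln(V/V₀).
m = m₀ (V₀/V)^(Q_out/(Q_in−Q_out)) = 6.13 × (7.37/5.1685)^(-2.2588) = 2.7502 g.
C = m/V = 2.7502/5.1685 = 0.53211 g/m³.

0.532 g/m³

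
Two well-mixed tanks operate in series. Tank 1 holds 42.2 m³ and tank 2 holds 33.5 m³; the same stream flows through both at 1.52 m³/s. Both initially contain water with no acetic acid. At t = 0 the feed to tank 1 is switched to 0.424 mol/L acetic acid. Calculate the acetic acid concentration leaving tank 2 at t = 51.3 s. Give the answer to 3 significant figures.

0.259 mol/L

Species balance on tank i: dCᵢ/dt = (Cᵢ₋₁ − Cᵢ)/τᵢ with τᵢ = Vᵢ/Q.
τ₁ = 42.2/1.52 = 27.763 s; τ₂ = 33.5/1.52 = 22.039 s.
Solving the cascade with C₁(0)=C₂(0)=0 gives C₂(t) = C_in[1 − (τ₁ e^(−t/τ₁) − τ₂ e^(−t/τ₂))/(τ₁ − τ₂)].
At t = 51.3: e^(−t/τ₁) = 0.15759, e^(−t/τ₂) = 0.097525.
C₂ = 0.424·[1 − (27.763·0.15759 − 22.039·0.097525)/(5.7237)] = 0.424·0.61114 = 0.25912 mol/L.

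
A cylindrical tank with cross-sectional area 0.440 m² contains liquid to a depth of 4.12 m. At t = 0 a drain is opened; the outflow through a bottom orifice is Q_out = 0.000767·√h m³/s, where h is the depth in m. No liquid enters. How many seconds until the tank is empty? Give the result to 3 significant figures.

With no inflow, A dh/dt = −0.000767 √h.
∫ h^(−1/2) dh = −(0.000767/A) ∫ dt, giving 2√h = 2√h₀ − (0.000767/A) t.
Set h = 0: 2√h₀ = (0.000767/A) t_empty ⇒ t_empty = 2A√h₀/0.000767.
t_empty = 2·0.440·√4.12/0.000767 = 0.88000·2.0298/0.000767 = 2328.8 s.

2330 s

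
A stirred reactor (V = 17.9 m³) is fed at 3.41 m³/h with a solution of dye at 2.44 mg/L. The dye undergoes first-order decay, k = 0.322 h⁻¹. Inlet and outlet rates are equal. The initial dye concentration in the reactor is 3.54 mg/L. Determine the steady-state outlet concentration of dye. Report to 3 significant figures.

Species balance: V dC/dt = Q C_in − Q C − k V C.
At steady state: 0 = Q C_in − (Q + kV) C_ss, so C_ss = Q C_in/(Q + kV).
C_ss = 3.41·2.44/(3.41 + 0.322·17.9) = 8.3204/9.1738 = 0.90697 mg/L.

0.907 mg/L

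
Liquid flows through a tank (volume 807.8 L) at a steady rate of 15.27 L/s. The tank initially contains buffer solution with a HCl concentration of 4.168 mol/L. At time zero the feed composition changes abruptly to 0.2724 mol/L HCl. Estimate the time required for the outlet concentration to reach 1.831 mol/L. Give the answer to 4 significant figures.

48.46 s

Unsteady species balance (constant V, well mixed): V dC/dt = Q(C_in − C), so τ = V/Q = 52.9011 s.
C(t) = C_in + (C₀ − C_in) e^(−t/τ). Set C = 1.831 and solve for t:
e^(−t/τ) = (C − C_in)/(C₀ − C_in) = (1.831 − 0.2724)/(4.168 − 0.2724) = 0.400092
t = −τ ln(…) = 52.9011 × 0.916060 = 48.4606 s.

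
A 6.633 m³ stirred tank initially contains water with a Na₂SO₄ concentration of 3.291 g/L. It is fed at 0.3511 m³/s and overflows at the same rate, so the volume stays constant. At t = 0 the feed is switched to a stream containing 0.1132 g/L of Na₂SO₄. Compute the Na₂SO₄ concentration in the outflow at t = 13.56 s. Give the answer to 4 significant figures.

Accumulation = in − out for the solute gives V dC/dt = Q(C_in − C).
Rewrite as dC/dt + C/τ = C_in/τ, τ = V/Q = 18.8921 s.
Integrating: C(t) = C_in + (C₀ − C_in) e^(−t/τ).
C(13.56) = 0.1132 + (3.291 − 0.1132)·e^(−13.56/18.8921) = 0.1132 + (3.17780)·0.487843 = 1.66347 g/L.

1.663 g/L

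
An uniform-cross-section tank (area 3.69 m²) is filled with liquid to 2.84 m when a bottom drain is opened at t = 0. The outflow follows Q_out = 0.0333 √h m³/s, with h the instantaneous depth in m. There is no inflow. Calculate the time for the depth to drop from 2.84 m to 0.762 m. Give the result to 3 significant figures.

180 s

Unsteady balance on liquid volume: A dh/dt = −0.0333 √h.
∫ h^(−1/2) dh = −(0.0333/A) ∫ dt, giving 2√h = 2√h₀ − (0.0333/A) t.
t = 2A(√h₀ − √h)/0.0333 = 2·3.69·(√2.84 − √0.762)/0.0333
  = 7.3800 × (1.6852 − 0.87293) / 0.0333 = 180.02 s.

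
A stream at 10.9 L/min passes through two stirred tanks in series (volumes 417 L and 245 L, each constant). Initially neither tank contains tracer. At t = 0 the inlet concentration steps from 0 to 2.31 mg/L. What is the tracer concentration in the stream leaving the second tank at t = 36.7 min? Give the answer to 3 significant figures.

Each tank obeys Vᵢ dCᵢ/dt = Q(Cᵢ₋₁ − Cᵢ), so τᵢ = Vᵢ/Q.
τ₁ = 417/10.9 = 38.257 min; τ₂ = 245/10.9 = 22.477 min.
Solving the cascade with C₁(0)=C₂(0)=0 gives C₂(t) = C_in[1 − (τ₁ e^(−t/τ₁) − τ₂ e^(−t/τ₂))/(τ₁ − τ₂)].
At t = 36.7: e^(−t/τ₁) = 0.38316, e^(−t/τ₂) = 0.19539.
C₂ = 2.31·[1 − (38.257·0.38316 − 22.477·0.19539)/(15.780)] = 2.31·0.34937 = 0.80705 mg/L.

0.807 mg/L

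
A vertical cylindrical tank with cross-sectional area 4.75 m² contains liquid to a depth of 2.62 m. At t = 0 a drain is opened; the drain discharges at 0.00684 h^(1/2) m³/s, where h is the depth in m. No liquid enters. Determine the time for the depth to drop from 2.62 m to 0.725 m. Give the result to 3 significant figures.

A dh/dt = −Q_out = −0.00684 √h.
This is separable: 2 d(√h)/dt = −0.00684/A, so √h = √h₀ − (0.00684/(2A)) t.
t = 2A(√h₀ − √h)/0.00684 = 2·4.75·(√2.62 − √0.725)/0.00684
  = 9.5000 × (1.6186 − 0.85147) / 0.00684 = 1065.5 s.

1070 s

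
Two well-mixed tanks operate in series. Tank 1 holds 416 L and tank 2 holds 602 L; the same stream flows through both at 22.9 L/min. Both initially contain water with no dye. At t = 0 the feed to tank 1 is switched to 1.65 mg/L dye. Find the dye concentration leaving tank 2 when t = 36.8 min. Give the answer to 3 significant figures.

Species balance on tank i: dCᵢ/dt = (Cᵢ₋₁ − Cᵢ)/τᵢ with τᵢ = Vᵢ/Q.
τ₁ = 416/22.9 = 18.166 min; τ₂ = 602/22.9 = 26.288 min.
Solving the cascade with C₁(0)=C₂(0)=0 gives C₂(t) = C_in[1 − (τ₁ e^(−t/τ₁) − τ₂ e^(−t/τ₂))/(τ₁ − τ₂)].
At t = 36.8: e^(−t/τ₁) = 0.13189, e^(−t/τ₂) = 0.24663.
C₂ = 1.65·[1 − (18.166·0.13189 − 26.288·0.24663)/(-8.1223)] = 1.65·0.49675 = 0.81964 mg/L.

0.820 mg/L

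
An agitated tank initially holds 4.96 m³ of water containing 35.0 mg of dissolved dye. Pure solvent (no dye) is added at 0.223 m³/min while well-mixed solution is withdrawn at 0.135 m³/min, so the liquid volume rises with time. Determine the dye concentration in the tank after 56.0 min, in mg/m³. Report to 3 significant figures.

1.23 mg/m³

Let m(t) be the amount of dye. Volume: V(t) = V₀ + (Q_in − Q_out) t = 4.96 + 0.088000 t; V(56.0) = 9.8880 m³.
Species balance (pure solvent in): dm/dt = −Q_out · m/V(t).
Separate: dm/m = −Q_out dt/V(t) ⇒ ln(m/m₀) = −(Q_out/(Q_in−Q_out)) ln(V/V₀).
m = m₀ (V₀/V)^(Q_out/(Q_in−Q_out)) = 35.0 × (4.96/9.8880)^(1.5341) = 12.145 mg.
C = m/V = 12.145/9.8880 = 1.2283 mg/m³.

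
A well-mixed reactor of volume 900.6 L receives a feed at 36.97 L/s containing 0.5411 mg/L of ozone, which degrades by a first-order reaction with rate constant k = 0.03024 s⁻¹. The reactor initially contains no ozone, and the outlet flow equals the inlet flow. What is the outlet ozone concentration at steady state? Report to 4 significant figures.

Species balance: V dC/dt = Q C_in − Q C − k V C.
At steady state: 0 = Q C_in − (Q + kV) C_ss, so C_ss = Q C_in/(Q + kV).
C_ss = 36.97·0.5411/(36.97 + 0.03024·900.6) = 20.0045/64.2041 = 0.311576 mg/L.

0.3116 mg/L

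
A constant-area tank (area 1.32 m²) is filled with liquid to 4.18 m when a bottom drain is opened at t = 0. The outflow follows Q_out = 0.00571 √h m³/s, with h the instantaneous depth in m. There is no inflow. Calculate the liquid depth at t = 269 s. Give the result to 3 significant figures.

2.14 m

A dh/dt = −Q_out = −0.00571 √h.
This is separable: 2 d(√h)/dt = −0.00571/A, so √h = √h₀ − (0.00571/(2A)) t.
√h = √4.18 − 0.00571·269/(2·1.32) = 2.0445 − 0.58181 = 1.4627.
h = 1.4627² = 2.1395 m.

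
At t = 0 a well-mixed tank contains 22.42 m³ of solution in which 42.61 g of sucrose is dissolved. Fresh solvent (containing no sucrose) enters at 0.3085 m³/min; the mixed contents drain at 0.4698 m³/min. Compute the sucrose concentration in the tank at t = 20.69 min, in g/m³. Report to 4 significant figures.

1.396 g/m³

Total volume: dV/dt = Q_in − Q_out = -0.161300 m³/min, so V(t) = 22.42 − 0.161300 t and V(20.69) = 19.0827 m³.
No sucrose enters, so dm/dt = −Q_out · (m/V).
Separate: dm/m = −Q_out dt/V(t) ⇒ ln(m/m₀) = −(Q_out/(Q_in−Q_out)) ln(V/V₀).
m = m₀ (V₀/V)^(Q_out/(Q_in−Q_out)) = 42.61 × (22.42/19.0827)^(-2.91259) = 26.6467 g.
C = m/V = 26.6467/19.0827 = 1.39638 g/m³.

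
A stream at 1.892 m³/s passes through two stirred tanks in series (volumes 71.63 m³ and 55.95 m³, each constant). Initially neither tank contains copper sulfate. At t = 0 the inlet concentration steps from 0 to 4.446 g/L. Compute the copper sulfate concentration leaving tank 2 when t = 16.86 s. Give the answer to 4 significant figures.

Species balance on tank i: dCᵢ/dt = (Cᵢ₋₁ − Cᵢ)/τᵢ with τᵢ = Vᵢ/Q.
τ₁ = 71.63/1.892 = 37.8594 s; τ₂ = 55.95/1.892 = 29.5719 s.
Tank 1: C₁ = C_in(1 − e^(−t/τ₁)). Tank 2 (τ₁ ≠ τ₂): C₂ = C_in[1 − (τ₁ e^(−t/τ₁) − τ₂ e^(−t/τ₂))/(τ₁ − τ₂)].
At t = 16.86: e^(−t/τ₁) = 0.640612, e^(−t/τ₂) = 0.565448.
C₂ = 4.446·[1 − (37.8594·0.640612 − 29.5719·0.565448)/(8.28753)] = 4.446·0.0911879 = 0.405421 g/L.

0.4054 g/L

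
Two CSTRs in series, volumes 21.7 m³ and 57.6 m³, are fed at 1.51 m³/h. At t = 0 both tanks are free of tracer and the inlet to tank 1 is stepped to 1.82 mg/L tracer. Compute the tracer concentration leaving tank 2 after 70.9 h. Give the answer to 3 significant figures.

Each tank obeys Vᵢ dCᵢ/dt = Q(Cᵢ₋₁ − Cᵢ), so τᵢ = Vᵢ/Q.
τ₁ = 21.7/1.51 = 14.371 h; τ₂ = 57.6/1.51 = 38.146 h.
Solving the cascade with C₁(0)=C₂(0)=0 gives C₂(t) = C_in[1 − (τ₁ e^(−t/τ₁) − τ₂ e^(−t/τ₂))/(τ₁ − τ₂)].
At t = 70.9: e^(−t/τ₁) = 0.0072006, e^(−t/τ₂) = 0.15588.
C₂ = 1.82·[1 − (14.371·0.0072006 − 38.146·0.15588)/(-23.775)] = 1.82·0.75425 = 1.3727 mg/L.

1.37 mg/L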